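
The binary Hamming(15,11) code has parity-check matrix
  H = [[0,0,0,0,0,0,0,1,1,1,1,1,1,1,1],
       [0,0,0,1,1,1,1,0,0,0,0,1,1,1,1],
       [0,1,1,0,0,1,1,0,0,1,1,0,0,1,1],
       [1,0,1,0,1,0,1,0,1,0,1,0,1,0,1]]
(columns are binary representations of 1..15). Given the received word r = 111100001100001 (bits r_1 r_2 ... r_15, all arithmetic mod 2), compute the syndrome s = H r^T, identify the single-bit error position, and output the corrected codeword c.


s = (1, 0, 0, 0)^T, error position = 8, corrected codeword c = 111100011100001

Compute s = H r^T mod 2 one row at a time:
  s_1 = 0 + 1 + 1 + 0 + 0 + 0 + 0 + 1 = 3 ≡ 1 (mod 2).
  s_2 = 1 + 0 + 0 + 0 + 0 + 0 + 0 + 1 = 2 ≡ 0 (mod 2).
  s_3 = 1 + 1 + 0 + 0 + 1 + 0 + 0 + 1 = 4 ≡ 0 (mod 2).
  s_4 = 1 + 1 + 0 + 0 + 1 + 0 + 0 + 1 = 4 ≡ 0 (mod 2).
s = (1, 0, 0, 0)^T — this equals column 8 of H (binary 1000), so error is at position 8.
Correct: flip bit 8 of r = 111100001100001 to get c = 111100011100001.


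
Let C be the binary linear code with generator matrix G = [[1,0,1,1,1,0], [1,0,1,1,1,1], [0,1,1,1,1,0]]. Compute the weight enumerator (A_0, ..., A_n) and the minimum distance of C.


Weight distribution: A_0 = 1, A_1 = 1, A_2 = 1, A_3 = 1, A_4 = 2, A_5 = 2. Minimum distance d = 1.

Enumerate all 2^3 = 8 messages m ∈ F_2^3.
For each, compute codeword c = mG in F_2^6, then tally its weight.
  m = 000 → c = 000000, weight = 0.
  m = 100 → c = 101110, weight = 4.
  m = 010 → c = 101111, weight = 5.
  m = 110 → c = 000001, weight = 1.
  m = 001 → c = 011110, weight = 4.
  m = 101 → c = 110000, weight = 2.
  m = 011 → c = 110001, weight = 3.
  m = 111 → c = 011111, weight = 5.
Tally weights:
  weight 0: 1 codewords.
  weight 1: 1 codewords.
  weight 2: 1 codewords.
  weight 3: 1 codewords.
  weight 4: 2 codewords.
  weight 5: 2 codewords.
Minimum distance d = smallest w > 0 with A_w > 0 = 1.
Sanity: Σ A_w = 8 = 2^3 = 8 ✓.


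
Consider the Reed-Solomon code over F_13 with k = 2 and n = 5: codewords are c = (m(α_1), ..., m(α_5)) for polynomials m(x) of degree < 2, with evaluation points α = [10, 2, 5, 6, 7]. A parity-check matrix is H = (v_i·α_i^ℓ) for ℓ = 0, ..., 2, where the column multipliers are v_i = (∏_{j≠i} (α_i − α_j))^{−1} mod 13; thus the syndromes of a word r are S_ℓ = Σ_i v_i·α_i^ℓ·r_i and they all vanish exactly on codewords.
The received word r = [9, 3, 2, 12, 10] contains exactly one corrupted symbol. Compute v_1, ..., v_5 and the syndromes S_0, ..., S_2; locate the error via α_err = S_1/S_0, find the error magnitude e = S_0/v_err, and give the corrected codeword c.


S = (2, 12, 7), error at position 4, error magnitude e = 6, c = [9, 3, 2, 6, 10].

Step 1: column multipliers v_i = (∏_{j≠i}(α_i − α_j))^{−1} mod 13.
  i = 1 (α = 10): (10−2)(10−5)(10−6)(10−7) = 8·5·4·3 = 480 ≡ 12, so v_1 = 12^{−1} = 12 (mod 13).
  i = 2 (α = 2): (2−10)(2−5)(2−6)(2−7) = (−8)·(−3)·(−4)·(−5) = 480 ≡ 12, so v_2 = 12^{−1} = 12 (mod 13).
  i = 3 (α = 5): (5−10)(5−2)(5−6)(5−7) = (−5)·3·(−1)·(−2) = −30 ≡ 9, so v_3 = 9^{−1} = 3 (mod 13).
  i = 4 (α = 6): (6−10)(6−2)(6−5)(6−7) = (−4)·4·1·(−1) = 16 ≡ 3, so v_4 = 3^{−1} = 9 (mod 13).
  i = 5 (α = 7): (7−10)(7−2)(7−5)(7−6) = (−3)·5·2·1 = −30 ≡ 9, so v_5 = 9^{−1} = 3 (mod 13).
  v = [12, 12, 3, 9, 3].
Step 2: syndromes of r = [9, 3, 2, 12, 10] (all sums mod 13).
  S_0 = Σ v_i r_i = 12·9 + 12·3 + 3·2 + 9·12 + 3·10 = 288 ≡ 2.
  S_1 = Σ v_i α_i r_i = 12·10·9 + 12·2·3 + 3·5·2 + 9·6·12 + 3·7·10 = 2040 ≡ 12.
  α_i^2 mod 13 = [9, 4, 12, 10, 10].
  S_2 = Σ v_i α_i^2 r_i = 12·9·9 + 12·4·3 + 3·12·2 + 9·10·12 + 3·10·10 = 2568 ≡ 7.
  S = (2, 12, 7) ≠ 0, so r is not a codeword (an error is present).
Step 3: locate the error. For a single error e at position i, S_ℓ = v_i·e·α_i^ℓ, so α_err = S_1/S_0.
  S_0^{−1} = 2^{−1} = 7 (mod 13), so α_err = 12·7 = 84 ≡ 6 = α_4. Error position i = 4.
  Consistency check: S_2/S_1 = 7·12 = 84 ≡ 6 = α_err ✓ (single-error assumption holds).
Step 4: error magnitude e = S_0/v_4 = S_0·∏_{j≠4}(α_4 − α_j) = 2·3 = 6 ≡ 6 (mod 13).
Step 5: correct position 4: c_4 = r_4 − e = 12 − 6 ≡ 6 (mod 13). Hence c = [9, 3, 2, 6, 10].
  Check: interpolating c through the α_i gives m(x) = 8 + 4·x (degree < 2) with m(α_i) = c_i for every i, so c is indeed a codeword.


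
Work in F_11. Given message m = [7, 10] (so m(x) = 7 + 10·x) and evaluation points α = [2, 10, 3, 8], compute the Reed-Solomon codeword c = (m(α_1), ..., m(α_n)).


c = [5, 8, 4, 10]

Message polynomial: m(x) = 7 + 10·x (mod 11).
For each evaluation point α_i, compute m(α_i) mod 11:
  α_1 = 2: Horner steps 10 → 5, so m(2) = 5.
  α_2 = 10: Horner steps 10 → 8, so m(10) = 8.
  α_3 = 3: Horner steps 10 → 4, so m(3) = 4.
  α_4 = 8: Horner steps 10 → 10, so m(8) = 10.
Codeword c = [5, 8, 4, 10] ∈ F_11^4.


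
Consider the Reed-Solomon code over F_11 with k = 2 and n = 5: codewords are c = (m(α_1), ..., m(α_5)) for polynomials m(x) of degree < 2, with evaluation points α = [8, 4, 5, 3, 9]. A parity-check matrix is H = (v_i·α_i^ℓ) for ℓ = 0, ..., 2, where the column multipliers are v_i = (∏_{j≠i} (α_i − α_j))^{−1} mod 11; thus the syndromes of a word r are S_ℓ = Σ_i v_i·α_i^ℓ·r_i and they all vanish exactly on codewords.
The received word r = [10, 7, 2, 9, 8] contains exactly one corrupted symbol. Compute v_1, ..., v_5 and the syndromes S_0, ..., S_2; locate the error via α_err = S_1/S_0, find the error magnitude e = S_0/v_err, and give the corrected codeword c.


S = (4, 9, 1), error at position 3, error magnitude e = 8, c = [10, 7, 5, 9, 8].

Step 1: column multipliers v_i = (∏_{j≠i}(α_i − α_j))^{−1} mod 11.
  i = 1 (α = 8): (8−4)(8−5)(8−3)(8−9) = 4·3·5·(−1) = −60 ≡ 6, so v_1 = 6^{−1} = 2 (mod 11).
  i = 2 (α = 4): (4−8)(4−5)(4−3)(4−9) = (−4)·(−1)·1·(−5) = −20 ≡ 2, so v_2 = 2^{−1} = 6 (mod 11).
  i = 3 (α = 5): (5−8)(5−4)(5−3)(5−9) = (−3)·1·2·(−4) = 24 ≡ 2, so v_3 = 2^{−1} = 6 (mod 11).
  i = 4 (α = 3): (3−8)(3−4)(3−5)(3−9) = (−5)·(−1)·(−2)·(−6) = 60 ≡ 5, so v_4 = 5^{−1} = 9 (mod 11).
  i = 5 (α = 9): (9−8)(9−4)(9−5)(9−3) = 1·5·4·6 = 120 ≡ 10, so v_5 = 10^{−1} = 10 (mod 11).
  v = [2, 6, 6, 9, 10].
Step 2: syndromes of r = [10, 7, 2, 9, 8] (all sums mod 11).
  S_0 = Σ v_i r_i = 2·10 + 6·7 + 6·2 + 9·9 + 10·8 = 235 ≡ 4.
  S_1 = Σ v_i α_i r_i = 2·8·10 + 6·4·7 + 6·5·2 + 9·3·9 + 10·9·8 = 1351 ≡ 9.
  α_i^2 mod 11 = [9, 5, 3, 9, 4].
  S_2 = Σ v_i α_i^2 r_i = 2·9·10 + 6·5·7 + 6·3·2 + 9·9·9 + 10·4·8 = 1475 ≡ 1.
  S = (4, 9, 1) ≠ 0, so r is not a codeword (an error is present).
Step 3: locate the error. For a single error e at position i, S_ℓ = v_i·e·α_i^ℓ, so α_err = S_1/S_0.
  S_0^{−1} = 4^{−1} = 3 (mod 11), so α_err = 9·3 = 27 ≡ 5 = α_3. Error position i = 3.
  Consistency check: S_2/S_1 = 1·5 = 5 ≡ 5 = α_err ✓ (single-error assumption holds).
Step 4: error magnitude e = S_0/v_3 = S_0·∏_{j≠3}(α_3 − α_j) = 4·2 = 8 ≡ 8 (mod 11).
Step 5: correct position 3: c_3 = r_3 − e = 2 − 8 ≡ 5 (mod 11). Hence c = [10, 7, 5, 9, 8].
  Check: interpolating c through the α_i gives m(x) = 4 + 9·x (degree < 2) with m(α_i) = c_i for every i, so c is indeed a codeword.


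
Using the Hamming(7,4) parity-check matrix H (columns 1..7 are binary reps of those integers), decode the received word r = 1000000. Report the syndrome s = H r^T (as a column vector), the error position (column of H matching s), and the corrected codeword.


s = (0, 0, 1)^T, error position = 1, corrected codeword c = 0000000

Compute s = H r^T mod 2 one row at a time:
  s_1 = 0 + 0 + 0 + 0 = 0 ≡ 0 (mod 2).
  s_2 = 0 + 0 + 0 + 0 = 0 ≡ 0 (mod 2).
  s_3 = 1 + 0 + 0 + 0 = 1 ≡ 1 (mod 2).
s = (0, 0, 1)^T — this equals column 1 of H (binary 001), so error is at position 1.
Correct: flip bit 1 of r = 1000000 to get c = 0000000.


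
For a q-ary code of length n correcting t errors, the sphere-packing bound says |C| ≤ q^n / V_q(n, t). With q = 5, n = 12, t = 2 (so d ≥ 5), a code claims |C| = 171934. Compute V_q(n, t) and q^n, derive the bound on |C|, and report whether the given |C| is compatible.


V_q(n, t) = 1105, q^n = 244140625, Hamming bound = 220941, |C| = 171934 ≤ bound (satisfied).

Step 1: Compute V_q(n, t) = Σ_{j=0}^2 C(n, j) (q−1)^j.
  j = 0: C(12,0)·(4)^0 = 1·1 = 1.
  j = 1: C(12,1)·(4)^1 = 12·4 = 48.
  j = 2: C(12,2)·(4)^2 = 66·16 = 1056.
  V_q(n, t) = 1 + 48 + 1056 = 1105.
Step 2: q^n = 5^12 = 244140625.
Step 3: Hamming bound ⌊q^n / V_q(n,t)⌋ = ⌊244140625/1105⌋ = 220941.
Step 4: Compare |C| = 171934 to 220941: satisfied.
The claimed |C| lies below the Hamming bound.


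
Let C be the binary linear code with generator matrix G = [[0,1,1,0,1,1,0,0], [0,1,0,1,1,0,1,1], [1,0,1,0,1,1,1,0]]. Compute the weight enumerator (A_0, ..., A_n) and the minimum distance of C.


Weight distribution: A_0 = 1, A_3 = 1, A_4 = 2, A_5 = 3, A_6 = 1. Minimum distance d = 3.

Enumerate all 2^3 = 8 messages m ∈ F_2^3.
For each, compute codeword c = mG in F_2^8, then tally its weight.
  m = 000 → c = 00000000, weight = 0.
  m = 100 → c = 01101100, weight = 4.
  m = 010 → c = 01011011, weight = 5.
  m = 110 → c = 00110111, weight = 5.
  m = 001 → c = 10101110, weight = 5.
  m = 101 → c = 11000010, weight = 3.
  m = 011 → c = 11110101, weight = 6.
  m = 111 → c = 10011001, weight = 4.
Tally weights:
  weight 0: 1 codewords.
  weight 3: 1 codewords.
  weight 4: 2 codewords.
  weight 5: 3 codewords.
  weight 6: 1 codewords.
Minimum distance d = smallest w > 0 with A_w > 0 = 3.
Sanity: Σ A_w = 8 = 2^3 = 8 ✓.


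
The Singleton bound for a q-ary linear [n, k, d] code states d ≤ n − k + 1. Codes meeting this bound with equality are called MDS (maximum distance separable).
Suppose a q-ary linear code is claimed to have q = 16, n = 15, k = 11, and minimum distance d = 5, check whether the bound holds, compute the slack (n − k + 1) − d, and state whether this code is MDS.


Singleton RHS = n − k + 1 = 5, slack = 0, bound satisfied, MDS.

Singleton bound: d ≤ n − k + 1.
Here n = 15, k = 11, so n − k + 1 = 5.
Given d = 5, check d ≤ 5: YES.
Slack = (n − k + 1) − d = 0.
The code is MDS (slack = 0).
Description: the claimed parameters are [15, 11, 5]_16; such a code would be MDS (meets Singleton bound).


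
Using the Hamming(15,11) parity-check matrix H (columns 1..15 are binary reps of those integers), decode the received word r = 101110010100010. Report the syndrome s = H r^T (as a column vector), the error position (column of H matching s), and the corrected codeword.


s = (1, 1, 1, 1)^T, error position = 15, corrected codeword c = 101110010100011

Compute s = H r^T mod 2 one row at a time:
  s_1 = 1 + 0 + 1 + 0 + 0 + 0 + 1 + 0 = 3 ≡ 1 (mod 2).
  s_2 = 1 + 1 + 0 + 0 + 0 + 0 + 1 + 0 = 3 ≡ 1 (mod 2).
  s_3 = 0 + 1 + 0 + 0 + 1 + 0 + 1 + 0 = 3 ≡ 1 (mod 2).
  s_4 = 1 + 1 + 1 + 0 + 0 + 0 + 0 + 0 = 3 ≡ 1 (mod 2).
s = (1, 1, 1, 1)^T — this equals column 15 of H (binary 1111), so error is at position 15.
Correct: flip bit 15 of r = 101110010100010 to get c = 101110010100011.


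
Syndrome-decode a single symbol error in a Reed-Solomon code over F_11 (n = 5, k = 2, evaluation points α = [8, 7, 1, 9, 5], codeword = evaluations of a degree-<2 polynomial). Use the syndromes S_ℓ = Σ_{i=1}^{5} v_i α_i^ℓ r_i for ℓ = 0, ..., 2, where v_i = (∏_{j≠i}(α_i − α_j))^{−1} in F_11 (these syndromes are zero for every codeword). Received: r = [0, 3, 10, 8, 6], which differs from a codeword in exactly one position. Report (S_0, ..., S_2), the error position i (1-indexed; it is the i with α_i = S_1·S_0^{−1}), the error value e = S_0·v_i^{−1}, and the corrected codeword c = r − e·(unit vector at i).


S = (10, 6, 8), error at position 5, error magnitude e = 8, c = [0, 3, 10, 8, 9].

Step 1: column multipliers v_i = (∏_{j≠i}(α_i − α_j))^{−1} mod 11.
  i = 1 (α = 8): (8−7)(8−1)(8−9)(8−5) = 1·7·(−1)·3 = −21 ≡ 1, so v_1 = 1^{−1} = 1 (mod 11).
  i = 2 (α = 7): (7−8)(7−1)(7−9)(7−5) = (−1)·6·(−2)·2 = 24 ≡ 2, so v_2 = 2^{−1} = 6 (mod 11).
  i = 3 (α = 1): (1−8)(1−7)(1−9)(1−5) = (−7)·(−6)·(−8)·(−4) = 1344 ≡ 2, so v_3 = 2^{−1} = 6 (mod 11).
  i = 4 (α = 9): (9−8)(9−7)(9−1)(9−5) = 1·2·8·4 = 64 ≡ 9, so v_4 = 9^{−1} = 5 (mod 11).
  i = 5 (α = 5): (5−8)(5−7)(5−1)(5−9) = (−3)·(−2)·4·(−4) = −96 ≡ 3, so v_5 = 3^{−1} = 4 (mod 11).
  v = [1, 6, 6, 5, 4].
Step 2: syndromes of r = [0, 3, 10, 8, 6] (all sums mod 11).
  S_0 = Σ v_i r_i = 1·0 + 6·3 + 6·10 + 5·8 + 4·6 = 142 ≡ 10.
  S_1 = Σ v_i α_i r_i = 1·8·0 + 6·7·3 + 6·1·10 + 5·9·8 + 4·5·6 = 666 ≡ 6.
  α_i^2 mod 11 = [9, 5, 1, 4, 3].
  S_2 = Σ v_i α_i^2 r_i = 1·9·0 + 6·5·3 + 6·1·10 + 5·4·8 + 4·3·6 = 382 ≡ 8.
  S = (10, 6, 8) ≠ 0, so r is not a codeword (an error is present).
Step 3: locate the error. For a single error e at position i, S_ℓ = v_i·e·α_i^ℓ, so α_err = S_1/S_0.
  S_0^{−1} = 10^{−1} = 10 (mod 11), so α_err = 6·10 = 60 ≡ 5 = α_5. Error position i = 5.
  Consistency check: S_2/S_1 = 8·2 = 16 ≡ 5 = α_err ✓ (single-error assumption holds).
Step 4: error magnitude e = S_0/v_5 = S_0·∏_{j≠5}(α_5 − α_j) = 10·3 = 30 ≡ 8 (mod 11).
Step 5: correct position 5: c_5 = r_5 − e = 6 − 8 ≡ 9 (mod 11). Hence c = [0, 3, 10, 8, 9].
  Check: interpolating c through the α_i gives m(x) = 2 + 8·x (degree < 2) with m(α_i) = c_i for every i, so c is indeed a codeword.


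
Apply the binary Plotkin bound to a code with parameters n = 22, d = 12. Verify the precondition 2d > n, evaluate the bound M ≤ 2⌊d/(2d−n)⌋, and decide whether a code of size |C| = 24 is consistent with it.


Plotkin bound M ≤ 12; given |C| = 24 > bound (violated).

Check applicability: 2d = 24, n = 22.
2d − n = 2 > 0, so Plotkin applies.
Compute d/(2d−n) = 12/2 ≈ 6.0000.
⌊d/(2d−n)⌋ = 6.
Plotkin bound: M ≤ 2·6 = 12.
Given |C| = 24, check: VIOLATED.
This |C| is above the Plotkin bound, so no binary code with n = 22, d = 12 and 24 codewords exists.


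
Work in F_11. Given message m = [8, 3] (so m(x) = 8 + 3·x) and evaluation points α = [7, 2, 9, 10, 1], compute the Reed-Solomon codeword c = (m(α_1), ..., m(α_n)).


c = [7, 3, 2, 5, 0]

Message polynomial: m(x) = 8 + 3·x (mod 11).
For each evaluation point α_i, compute m(α_i) mod 11:
  α_1 = 7: Horner steps 3 → 7, so m(7) = 7.
  α_2 = 2: Horner steps 3 → 3, so m(2) = 3.
  α_3 = 9: Horner steps 3 → 2, so m(9) = 2.
  α_4 = 10: Horner steps 3 → 5, so m(10) = 5.
  α_5 = 1: Horner steps 3 → 0, so m(1) = 0.
Codeword c = [7, 3, 2, 5, 0] ∈ F_11^5.


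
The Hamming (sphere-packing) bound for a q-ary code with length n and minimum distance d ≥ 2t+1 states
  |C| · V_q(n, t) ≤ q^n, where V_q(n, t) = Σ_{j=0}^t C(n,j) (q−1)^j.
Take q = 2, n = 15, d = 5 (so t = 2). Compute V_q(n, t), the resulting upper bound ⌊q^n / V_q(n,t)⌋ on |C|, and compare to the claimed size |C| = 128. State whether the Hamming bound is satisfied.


V_q(n, t) = 121, q^n = 32768, Hamming bound = 270, |C| = 128 ≤ bound (satisfied).

Step 1: Compute V_q(n, t) = Σ_{j=0}^2 C(n, j) (q−1)^j.
  j = 0: C(15,0)·(1)^0 = 1·1 = 1.
  j = 1: C(15,1)·(1)^1 = 15·1 = 15.
  j = 2: C(15,2)·(1)^2 = 105·1 = 105.
  V_q(n, t) = 1 + 15 + 105 = 121.
Step 2: q^n = 2^15 = 32768.
Step 3: Hamming bound ⌊q^n / V_q(n,t)⌋ = ⌊32768/121⌋ = 270.
Step 4: Compare |C| = 128 to 270: satisfied.
The claimed |C| lies below the Hamming bound.


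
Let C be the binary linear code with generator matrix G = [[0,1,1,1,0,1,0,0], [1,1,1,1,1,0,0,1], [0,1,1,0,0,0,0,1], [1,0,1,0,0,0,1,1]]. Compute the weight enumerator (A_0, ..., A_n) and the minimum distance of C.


Weight distribution: A_0 = 1, A_3 = 4, A_4 = 5, A_5 = 4, A_6 = 2. Minimum distance d = 3.

Enumerate all 2^4 = 16 messages m ∈ F_2^4.
For each, compute codeword c = mG in F_2^8, then tally its weight.
  m = 0000 → c = 00000000, weight = 0.
  m = 1000 → c = 01110100, weight = 4.
  m = 0100 → c = 11111001, weight = 6.
  m = 1100 → c = 10001101, weight = 4.
  m = 0010 → c = 01100001, weight = 3.
  m = 1010 → c = 00010101, weight = 3.
  m = 0110 → c = 10011000, weight = 3.
  m = 1110 → c = 11101100, weight = 5.
  m = 0001 → c = 10100011, weight = 4.
  m = 1001 → c = 11010111, weight = 6.
  m = 0101 → c = 01011010, weight = 4.
  m = 1101 → c = 00101110, weight = 4.
  m = 0011 → c = 11000010, weight = 3.
  m = 1011 → c = 10110110, weight = 5.
  m = 0111 → c = 00111011, weight = 5.
  m = 1111 → c = 01001111, weight = 5.
Tally weights:
  weight 0: 1 codewords.
  weight 3: 4 codewords.
  weight 4: 5 codewords.
  weight 5: 4 codewords.
  weight 6: 2 codewords.
Minimum distance d = smallest w > 0 with A_w > 0 = 3.
Sanity: Σ A_w = 16 = 2^4 = 16 ✓.


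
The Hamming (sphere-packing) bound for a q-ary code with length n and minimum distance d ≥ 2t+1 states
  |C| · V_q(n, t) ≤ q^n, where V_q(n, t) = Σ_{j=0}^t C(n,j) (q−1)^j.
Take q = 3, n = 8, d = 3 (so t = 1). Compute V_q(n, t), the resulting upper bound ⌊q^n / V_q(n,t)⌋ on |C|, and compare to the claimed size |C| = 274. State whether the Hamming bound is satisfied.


V_q(n, t) = 17, q^n = 6561, Hamming bound = 385, |C| = 274 ≤ bound (satisfied).

Step 1: Compute V_q(n, t) = Σ_{j=0}^1 C(n, j) (q−1)^j.
  j = 0: C(8,0)·(2)^0 = 1·1 = 1.
  j = 1: C(8,1)·(2)^1 = 8·2 = 16.
  V_q(n, t) = 1 + 16 = 17.
Step 2: q^n = 3^8 = 6561.
Step 3: Hamming bound ⌊q^n / V_q(n,t)⌋ = ⌊6561/17⌋ = 385.
Step 4: Compare |C| = 274 to 385: satisfied.
The claimed |C| lies below the Hamming bound.


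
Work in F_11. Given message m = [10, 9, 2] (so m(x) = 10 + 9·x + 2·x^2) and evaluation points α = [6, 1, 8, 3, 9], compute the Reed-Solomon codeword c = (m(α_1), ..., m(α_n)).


c = [4, 10, 1, 0, 0]

Message polynomial: m(x) = 10 + 9·x + 2·x^2 (mod 11).
For each evaluation point α_i, compute m(α_i) mod 11:
  α_1 = 6: Horner steps 2 → 10 → 4, so m(6) = 4.
  α_2 = 1: Horner steps 2 → 0 → 10, so m(1) = 10.
  α_3 = 8: Horner steps 2 → 3 → 1, so m(8) = 1.
  α_4 = 3: Horner steps 2 → 4 → 0, so m(3) = 0.
  α_5 = 9: Horner steps 2 → 5 → 0, so m(9) = 0.
Codeword c = [4, 10, 1, 0, 0] ∈ F_11^5.


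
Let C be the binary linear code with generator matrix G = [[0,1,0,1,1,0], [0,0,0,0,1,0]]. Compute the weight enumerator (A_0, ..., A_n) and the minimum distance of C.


Weight distribution: A_0 = 1, A_1 = 1, A_2 = 1, A_3 = 1. Minimum distance d = 1.

Enumerate all 2^2 = 4 messages m ∈ F_2^2.
For each, compute codeword c = mG in F_2^6, then tally its weight.
  m = 00 → c = 000000, weight = 0.
  m = 10 → c = 010110, weight = 3.
  m = 01 → c = 000010, weight = 1.
  m = 11 → c = 010100, weight = 2.
Tally weights:
  weight 0: 1 codewords.
  weight 1: 1 codewords.
  weight 2: 1 codewords.
  weight 3: 1 codewords.
Minimum distance d = smallest w > 0 with A_w > 0 = 1.
Sanity: Σ A_w = 4 = 2^2 = 4 ✓.


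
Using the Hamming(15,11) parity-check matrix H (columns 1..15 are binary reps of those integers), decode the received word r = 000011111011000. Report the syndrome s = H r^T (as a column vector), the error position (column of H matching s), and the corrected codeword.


s = (0, 0, 1, 0)^T, error position = 2, corrected codeword c = 010011111011000

Compute s = H r^T mod 2 one row at a time:
  s_1 = 1 + 1 + 0 + 1 + 1 + 0 + 0 + 0 = 4 ≡ 0 (mod 2).
  s_2 = 0 + 1 + 1 + 1 + 1 + 0 + 0 + 0 = 4 ≡ 0 (mod 2).
  s_3 = 0 + 0 + 1 + 1 + 0 + 1 + 0 + 0 = 3 ≡ 1 (mod 2).
  s_4 = 0 + 0 + 1 + 1 + 1 + 1 + 0 + 0 = 4 ≡ 0 (mod 2).
s = (0, 0, 1, 0)^T — this equals column 2 of H (binary 0010), so error is at position 2.
Correct: flip bit 2 of r = 000011111011000 to get c = 010011111011000.


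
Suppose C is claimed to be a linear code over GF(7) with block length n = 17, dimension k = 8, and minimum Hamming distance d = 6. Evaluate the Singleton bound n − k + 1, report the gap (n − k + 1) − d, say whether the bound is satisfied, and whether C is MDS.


Singleton RHS = n − k + 1 = 10, slack = 4, bound satisfied, not MDS.

Singleton bound: d ≤ n − k + 1.
Here n = 17, k = 8, so n − k + 1 = 10.
Given d = 6, check d ≤ 10: YES.
Slack = (n − k + 1) − d = 4.
The code is NOT MDS (slack = 4 > 0).
Description: the claimed parameters are [17, 8, 6]_7; such a code would be non-MDS.


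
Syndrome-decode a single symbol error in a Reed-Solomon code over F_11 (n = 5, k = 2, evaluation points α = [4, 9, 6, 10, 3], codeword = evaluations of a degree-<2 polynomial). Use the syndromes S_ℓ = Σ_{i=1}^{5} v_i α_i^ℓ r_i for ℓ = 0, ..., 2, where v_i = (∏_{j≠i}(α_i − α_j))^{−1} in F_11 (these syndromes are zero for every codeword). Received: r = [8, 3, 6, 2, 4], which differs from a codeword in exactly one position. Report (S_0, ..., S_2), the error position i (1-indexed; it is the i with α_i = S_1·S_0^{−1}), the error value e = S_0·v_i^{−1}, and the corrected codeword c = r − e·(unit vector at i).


S = (10, 8, 2), error at position 5, error magnitude e = 6, c = [8, 3, 6, 2, 9].

Step 1: column multipliers v_i = (∏_{j≠i}(α_i − α_j))^{−1} mod 11.
  i = 1 (α = 4): (4−9)(4−6)(4−10)(4−3) = (−5)·(−2)·(−6)·1 = −60 ≡ 6, so v_1 = 6^{−1} = 2 (mod 11).
  i = 2 (α = 9): (9−4)(9−6)(9−10)(9−3) = 5·3·(−1)·6 = −90 ≡ 9, so v_2 = 9^{−1} = 5 (mod 11).
  i = 3 (α = 6): (6−4)(6−9)(6−10)(6−3) = 2·(−3)·(−4)·3 = 72 ≡ 6, so v_3 = 6^{−1} = 2 (mod 11).
  i = 4 (α = 10): (10−4)(10−9)(10−6)(10−3) = 6·1·4·7 = 168 ≡ 3, so v_4 = 3^{−1} = 4 (mod 11).
  i = 5 (α = 3): (3−4)(3−9)(3−6)(3−10) = (−1)·(−6)·(−3)·(−7) = 126 ≡ 5, so v_5 = 5^{−1} = 9 (mod 11).
  v = [2, 5, 2, 4, 9].
Step 2: syndromes of r = [8, 3, 6, 2, 4] (all sums mod 11).
  S_0 = Σ v_i r_i = 2·8 + 5·3 + 2·6 + 4·2 + 9·4 = 87 ≡ 10.
  S_1 = Σ v_i α_i r_i = 2·4·8 + 5·9·3 + 2·6·6 + 4·10·2 + 9·3·4 = 459 ≡ 8.
  α_i^2 mod 11 = [5, 4, 3, 1, 9].
  S_2 = Σ v_i α_i^2 r_i = 2·5·8 + 5·4·3 + 2·3·6 + 4·1·2 + 9·9·4 = 508 ≡ 2.
  S = (10, 8, 2) ≠ 0, so r is not a codeword (an error is present).
Step 3: locate the error. For a single error e at position i, S_ℓ = v_i·e·α_i^ℓ, so α_err = S_1/S_0.
  S_0^{−1} = 10^{−1} = 10 (mod 11), so α_err = 8·10 = 80 ≡ 3 = α_5. Error position i = 5.
  Consistency check: S_2/S_1 = 2·7 = 14 ≡ 3 = α_err ✓ (single-error assumption holds).
Step 4: error magnitude e = S_0/v_5 = S_0·∏_{j≠5}(α_5 − α_j) = 10·5 = 50 ≡ 6 (mod 11).
Step 5: correct position 5: c_5 = r_5 − e = 4 − 6 ≡ 9 (mod 11). Hence c = [8, 3, 6, 2, 9].
  Check: interpolating c through the α_i gives m(x) = 1 + 10·x (degree < 2) with m(α_i) = c_i for every i, so c is indeed a codeword.


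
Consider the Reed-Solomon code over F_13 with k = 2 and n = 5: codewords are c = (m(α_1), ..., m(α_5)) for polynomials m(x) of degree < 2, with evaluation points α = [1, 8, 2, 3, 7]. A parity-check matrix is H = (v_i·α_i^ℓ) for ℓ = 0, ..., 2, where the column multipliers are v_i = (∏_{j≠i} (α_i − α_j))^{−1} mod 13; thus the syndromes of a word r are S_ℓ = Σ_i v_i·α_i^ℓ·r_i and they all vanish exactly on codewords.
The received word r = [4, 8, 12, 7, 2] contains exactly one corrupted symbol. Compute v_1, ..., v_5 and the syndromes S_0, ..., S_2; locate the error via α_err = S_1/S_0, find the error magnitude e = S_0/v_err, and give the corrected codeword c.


S = (8, 4, 2), error at position 5, error magnitude e = 2, c = [4, 8, 12, 7, 0].

Step 1: column multipliers v_i = (∏_{j≠i}(α_i − α_j))^{−1} mod 13.
  i = 1 (α = 1): (1−8)(1−2)(1−3)(1−7) = (−7)·(−1)·(−2)·(−6) = 84 ≡ 6, so v_1 = 6^{−1} = 11 (mod 13).
  i = 2 (α = 8): (8−1)(8−2)(8−3)(8−7) = 7·6·5·1 = 210 ≡ 2, so v_2 = 2^{−1} = 7 (mod 13).
  i = 3 (α = 2): (2−1)(2−8)(2−3)(2−7) = 1·(−6)·(−1)·(−5) = −30 ≡ 9, so v_3 = 9^{−1} = 3 (mod 13).
  i = 4 (α = 3): (3−1)(3−8)(3−2)(3−7) = 2·(−5)·1·(−4) = 40 ≡ 1, so v_4 = 1^{−1} = 1 (mod 13).
  i = 5 (α = 7): (7−1)(7−8)(7−2)(7−3) = 6·(−1)·5·4 = −120 ≡ 10, so v_5 = 10^{−1} = 4 (mod 13).
  v = [11, 7, 3, 1, 4].
Step 2: syndromes of r = [4, 8, 12, 7, 2] (all sums mod 13).
  S_0 = Σ v_i r_i = 11·4 + 7·8 + 3·12 + 1·7 + 4·2 = 151 ≡ 8.
  S_1 = Σ v_i α_i r_i = 11·1·4 + 7·8·8 + 3·2·12 + 1·3·7 + 4·7·2 = 641 ≡ 4.
  α_i^2 mod 13 = [1, 12, 4, 9, 10].
  S_2 = Σ v_i α_i^2 r_i = 11·1·4 + 7·12·8 + 3·4·12 + 1·9·7 + 4·10·2 = 1003 ≡ 2.
  S = (8, 4, 2) ≠ 0, so r is not a codeword (an error is present).
Step 3: locate the error. For a single error e at position i, S_ℓ = v_i·e·α_i^ℓ, so α_err = S_1/S_0.
  S_0^{−1} = 8^{−1} = 5 (mod 13), so α_err = 4·5 = 20 ≡ 7 = α_5. Error position i = 5.
  Consistency check: S_2/S_1 = 2·10 = 20 ≡ 7 = α_err ✓ (single-error assumption holds).
Step 4: error magnitude e = S_0/v_5 = S_0·∏_{j≠5}(α_5 − α_j) = 8·10 = 80 ≡ 2 (mod 13).
Step 5: correct position 5: c_5 = r_5 − e = 2 − 2 ≡ 0 (mod 13). Hence c = [4, 8, 12, 7, 0].
  Check: interpolating c through the α_i gives m(x) = 9 + 8·x (degree < 2) with m(α_i) = c_i for every i, so c is indeed a codeword.


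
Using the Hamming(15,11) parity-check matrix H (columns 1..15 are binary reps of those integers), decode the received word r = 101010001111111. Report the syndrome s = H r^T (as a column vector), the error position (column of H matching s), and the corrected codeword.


s = (1, 1, 1, 1)^T, error position = 15, corrected codeword c = 101010001111110

Compute s = H r^T mod 2 one row at a time:
  s_1 = 0 + 1 + 1 + 1 + 1 + 1 + 1 + 1 = 7 ≡ 1 (mod 2).
  s_2 = 0 + 1 + 0 + 0 + 1 + 1 + 1 + 1 = 5 ≡ 1 (mod 2).
  s_3 = 0 + 1 + 0 + 0 + 1 + 1 + 1 + 1 = 5 ≡ 1 (mod 2).
  s_4 = 1 + 1 + 1 + 0 + 1 + 1 + 1 + 1 = 7 ≡ 1 (mod 2).
s = (1, 1, 1, 1)^T — this equals column 15 of H (binary 1111), so error is at position 15.
Correct: flip bit 15 of r = 101010001111111 to get c = 101010001111110.


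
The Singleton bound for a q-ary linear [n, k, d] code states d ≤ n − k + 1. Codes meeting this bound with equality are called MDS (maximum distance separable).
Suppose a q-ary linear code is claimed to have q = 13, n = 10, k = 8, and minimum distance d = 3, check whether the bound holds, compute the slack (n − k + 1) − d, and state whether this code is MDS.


Singleton RHS = n − k + 1 = 3, slack = 0, bound satisfied, MDS.

Singleton bound: d ≤ n − k + 1.
Here n = 10, k = 8, so n − k + 1 = 3.
Given d = 3, check d ≤ 3: YES.
Slack = (n − k + 1) − d = 0.
The code is MDS (slack = 0).
Description: the claimed parameters are [10, 8, 3]_13; such a code would be MDS (meets Singleton bound).


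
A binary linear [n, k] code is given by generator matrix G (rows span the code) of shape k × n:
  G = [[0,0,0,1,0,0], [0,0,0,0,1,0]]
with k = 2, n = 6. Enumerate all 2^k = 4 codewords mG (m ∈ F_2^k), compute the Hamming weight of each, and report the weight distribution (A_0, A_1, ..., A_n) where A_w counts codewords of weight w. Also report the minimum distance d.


Weight distribution: A_0 = 1, A_1 = 2, A_2 = 1. Minimum distance d = 1.

Enumerate all 2^2 = 4 messages m ∈ F_2^2.
For each, compute codeword c = mG in F_2^6, then tally its weight.
  m = 00 → c = 000000, weight = 0.
  m = 10 → c = 000100, weight = 1.
  m = 01 → c = 000010, weight = 1.
  m = 11 → c = 000110, weight = 2.
Tally weights:
  weight 0: 1 codewords.
  weight 1: 2 codewords.
  weight 2: 1 codewords.
Minimum distance d = smallest w > 0 with A_w > 0 = 1.
Sanity: Σ A_w = 4 = 2^2 = 4 ✓.


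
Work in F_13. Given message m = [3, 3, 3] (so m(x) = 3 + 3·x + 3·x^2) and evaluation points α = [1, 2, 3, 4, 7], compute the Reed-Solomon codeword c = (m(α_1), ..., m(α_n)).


c = [9, 8, 0, 11, 2]

Message polynomial: m(x) = 3 + 3·x + 3·x^2 (mod 13).
For each evaluation point α_i, compute m(α_i) mod 13:
  α_1 = 1: Horner steps 3 → 6 → 9, so m(1) = 9.
  α_2 = 2: Horner steps 3 → 9 → 8, so m(2) = 8.
  α_3 = 3: Horner steps 3 → 12 → 0, so m(3) = 0.
  α_4 = 4: Horner steps 3 → 2 → 11, so m(4) = 11.
  α_5 = 7: Horner steps 3 → 11 → 2, so m(7) = 2.
Codeword c = [9, 8, 0, 11, 2] ∈ F_13^5.


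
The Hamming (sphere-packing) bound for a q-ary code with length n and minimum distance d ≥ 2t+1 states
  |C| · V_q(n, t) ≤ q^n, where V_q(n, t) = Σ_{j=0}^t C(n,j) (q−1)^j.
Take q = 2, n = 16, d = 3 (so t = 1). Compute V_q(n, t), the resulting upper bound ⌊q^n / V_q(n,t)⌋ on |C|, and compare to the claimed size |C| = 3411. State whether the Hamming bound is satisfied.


V_q(n, t) = 17, q^n = 65536, Hamming bound = 3855, |C| = 3411 ≤ bound (satisfied).

Step 1: Compute V_q(n, t) = Σ_{j=0}^1 C(n, j) (q−1)^j.
  j = 0: C(16,0)·(1)^0 = 1·1 = 1.
  j = 1: C(16,1)·(1)^1 = 16·1 = 16.
  V_q(n, t) = 1 + 16 = 17.
Step 2: q^n = 2^16 = 65536.
Step 3: Hamming bound ⌊q^n / V_q(n,t)⌋ = ⌊65536/17⌋ = 3855.
Step 4: Compare |C| = 3411 to 3855: satisfied.
The claimed |C| lies below the Hamming bound.


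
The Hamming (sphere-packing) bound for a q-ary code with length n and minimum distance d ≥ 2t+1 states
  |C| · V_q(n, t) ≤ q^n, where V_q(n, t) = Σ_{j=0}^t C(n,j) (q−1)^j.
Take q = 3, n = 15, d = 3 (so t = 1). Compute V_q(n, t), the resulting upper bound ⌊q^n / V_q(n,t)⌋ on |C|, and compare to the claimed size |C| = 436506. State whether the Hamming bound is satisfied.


V_q(n, t) = 31, q^n = 14348907, Hamming bound = 462867, |C| = 436506 ≤ bound (satisfied).

Step 1: Compute V_q(n, t) = Σ_{j=0}^1 C(n, j) (q−1)^j.
  j = 0: C(15,0)·(2)^0 = 1·1 = 1.
  j = 1: C(15,1)·(2)^1 = 15·2 = 30.
  V_q(n, t) = 1 + 30 = 31.
Step 2: q^n = 3^15 = 14348907.
Step 3: Hamming bound ⌊q^n / V_q(n,t)⌋ = ⌊14348907/31⌋ = 462867.
Step 4: Compare |C| = 436506 to 462867: satisfied.
The claimed |C| lies below the Hamming bound.


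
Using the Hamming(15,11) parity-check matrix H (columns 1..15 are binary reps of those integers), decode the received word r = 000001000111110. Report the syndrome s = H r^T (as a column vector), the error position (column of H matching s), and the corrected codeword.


s = (1, 0, 0, 0)^T, error position = 8, corrected codeword c = 000001010111110

Compute s = H r^T mod 2 one row at a time:
  s_1 = 0 + 0 + 1 + 1 + 1 + 1 + 1 + 0 = 5 ≡ 1 (mod 2).
  s_2 = 0 + 0 + 1 + 0 + 1 + 1 + 1 + 0 = 4 ≡ 0 (mod 2).
  s_3 = 0 + 0 + 1 + 0 + 1 + 1 + 1 + 0 = 4 ≡ 0 (mod 2).
  s_4 = 0 + 0 + 0 + 0 + 0 + 1 + 1 + 0 = 2 ≡ 0 (mod 2).
s = (1, 0, 0, 0)^T — this equals column 8 of H (binary 1000), so error is at position 8.
Correct: flip bit 8 of r = 000001000111110 to get c = 000001010111110.


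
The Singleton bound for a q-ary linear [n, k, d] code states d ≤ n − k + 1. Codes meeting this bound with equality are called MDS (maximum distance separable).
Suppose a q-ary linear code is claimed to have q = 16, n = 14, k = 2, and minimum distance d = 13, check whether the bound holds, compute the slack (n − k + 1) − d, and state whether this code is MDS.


Singleton RHS = n − k + 1 = 13, slack = 0, bound satisfied, MDS.

Singleton bound: d ≤ n − k + 1.
Here n = 14, k = 2, so n − k + 1 = 13.
Given d = 13, check d ≤ 13: YES.
Slack = (n − k + 1) − d = 0.
The code is MDS (slack = 0).
Description: the claimed parameters are [14, 2, 13]_16; such a code would be MDS (meets Singleton bound).


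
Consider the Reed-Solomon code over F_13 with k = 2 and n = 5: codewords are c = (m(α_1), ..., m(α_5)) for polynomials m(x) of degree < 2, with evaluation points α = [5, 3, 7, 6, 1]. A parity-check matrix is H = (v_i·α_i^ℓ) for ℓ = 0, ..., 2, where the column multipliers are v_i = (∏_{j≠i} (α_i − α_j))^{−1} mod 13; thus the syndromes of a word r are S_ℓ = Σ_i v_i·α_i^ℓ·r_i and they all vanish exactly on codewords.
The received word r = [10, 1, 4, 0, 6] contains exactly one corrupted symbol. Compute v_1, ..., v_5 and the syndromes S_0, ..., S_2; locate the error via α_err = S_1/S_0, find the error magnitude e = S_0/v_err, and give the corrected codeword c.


S = (9, 6, 4), error at position 1, error magnitude e = 1, c = [9, 1, 4, 0, 6].

Step 1: column multipliers v_i = (∏_{j≠i}(α_i − α_j))^{−1} mod 13.
  i = 1 (α = 5): (5−3)(5−7)(5−6)(5−1) = 2·(−2)·(−1)·4 = 16 ≡ 3, so v_1 = 3^{−1} = 9 (mod 13).
  i = 2 (α = 3): (3−5)(3−7)(3−6)(3−1) = (−2)·(−4)·(−3)·2 = −48 ≡ 4, so v_2 = 4^{−1} = 10 (mod 13).
  i = 3 (α = 7): (7−5)(7−3)(7−6)(7−1) = 2·4·1·6 = 48 ≡ 9, so v_3 = 9^{−1} = 3 (mod 13).
  i = 4 (α = 6): (6−5)(6−3)(6−7)(6−1) = 1·3·(−1)·5 = −15 ≡ 11, so v_4 = 11^{−1} = 6 (mod 13).
  i = 5 (α = 1): (1−5)(1−3)(1−7)(1−6) = (−4)·(−2)·(−6)·(−5) = 240 ≡ 6, so v_5 = 6^{−1} = 11 (mod 13).
  v = [9, 10, 3, 6, 11].
Step 2: syndromes of r = [10, 1, 4, 0, 6] (all sums mod 13).
  S_0 = Σ v_i r_i = 9·10 + 10·1 + 3·4 + 6·0 + 11·6 = 178 ≡ 9.
  S_1 = Σ v_i α_i r_i = 9·5·10 + 10·3·1 + 3·7·4 + 6·6·0 + 11·1·6 = 630 ≡ 6.
  α_i^2 mod 13 = [12, 9, 10, 10, 1].
  S_2 = Σ v_i α_i^2 r_i = 9·12·10 + 10·9·1 + 3·10·4 + 6·10·0 + 11·1·6 = 1356 ≡ 4.
  S = (9, 6, 4) ≠ 0, so r is not a codeword (an error is present).
Step 3: locate the error. For a single error e at position i, S_ℓ = v_i·e·α_i^ℓ, so α_err = S_1/S_0.
  S_0^{−1} = 9^{−1} = 3 (mod 13), so α_err = 6·3 = 18 ≡ 5 = α_1. Error position i = 1.
  Consistency check: S_2/S_1 = 4·11 = 44 ≡ 5 = α_err ✓ (single-error assumption holds).
Step 4: error magnitude e = S_0/v_1 = S_0·∏_{j≠1}(α_1 − α_j) = 9·3 = 27 ≡ 1 (mod 13).
Step 5: correct position 1: c_1 = r_1 − e = 10 − 1 ≡ 9 (mod 13). Hence c = [9, 1, 4, 0, 6].
  Check: interpolating c through the α_i gives m(x) = 2 + 4·x (degree < 2) with m(α_i) = c_i for every i, so c is indeed a codeword.


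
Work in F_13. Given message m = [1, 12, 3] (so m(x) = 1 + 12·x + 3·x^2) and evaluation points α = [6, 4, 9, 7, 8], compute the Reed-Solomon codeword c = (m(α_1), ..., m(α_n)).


c = [12, 6, 1, 11, 3]

Message polynomial: m(x) = 1 + 12·x + 3·x^2 (mod 13).
For each evaluation point α_i, compute m(α_i) mod 13:
  α_1 = 6: Horner steps 3 → 4 → 12, so m(6) = 12.
  α_2 = 4: Horner steps 3 → 11 → 6, so m(4) = 6.
  α_3 = 9: Horner steps 3 → 0 → 1, so m(9) = 1.
  α_4 = 7: Horner steps 3 → 7 → 11, so m(7) = 11.
  α_5 = 8: Horner steps 3 → 10 → 3, so m(8) = 3.
Codeword c = [12, 6, 1, 11, 3] ∈ F_13^5.


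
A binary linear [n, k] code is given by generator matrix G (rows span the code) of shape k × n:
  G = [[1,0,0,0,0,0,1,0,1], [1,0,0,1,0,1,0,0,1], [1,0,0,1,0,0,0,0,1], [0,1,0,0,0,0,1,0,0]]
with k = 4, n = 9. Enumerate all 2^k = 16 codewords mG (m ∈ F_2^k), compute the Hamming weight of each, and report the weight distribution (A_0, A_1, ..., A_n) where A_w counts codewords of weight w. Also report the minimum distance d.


Weight distribution: A_0 = 1, A_1 = 1, A_2 = 3, A_3 = 6, A_4 = 3, A_5 = 1, A_6 = 1. Minimum distance d = 1.

Enumerate all 2^4 = 16 messages m ∈ F_2^4.
For each, compute codeword c = mG in F_2^9, then tally its weight.
  m = 0000 → c = 000000000, weight = 0.
  m = 1000 → c = 100000101, weight = 3.
  m = 0100 → c = 100101001, weight = 4.
  m = 1100 → c = 000101100, weight = 3.
  m = 0010 → c = 100100001, weight = 3.
  m = 1010 → c = 000100100, weight = 2.
  m = 0110 → c = 000001000, weight = 1.
  m = 1110 → c = 100001101, weight = 4.
  m = 0001 → c = 010000100, weight = 2.
  m = 1001 → c = 110000001, weight = 3.
  m = 0101 → c = 110101101, weight = 6.
  m = 1101 → c = 010101000, weight = 3.
  m = 0011 → c = 110100101, weight = 5.
  m = 1011 → c = 010100000, weight = 2.
  m = 0111 → c = 010001100, weight = 3.
  m = 1111 → c = 110001001, weight = 4.
Tally weights:
  weight 0: 1 codewords.
  weight 1: 1 codewords.
  weight 2: 3 codewords.
  weight 3: 6 codewords.
  weight 4: 3 codewords.
  weight 5: 1 codewords.
  weight 6: 1 codewords.
Minimum distance d = smallest w > 0 with A_w > 0 = 1.
Sanity: Σ A_w = 16 = 2^4 = 16 ✓.


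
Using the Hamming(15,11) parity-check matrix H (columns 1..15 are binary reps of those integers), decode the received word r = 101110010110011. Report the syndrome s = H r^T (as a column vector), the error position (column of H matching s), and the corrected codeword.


s = (1, 0, 1, 1)^T, error position = 11, corrected codeword c = 101110010100011

Compute s = H r^T mod 2 one row at a time:
  s_1 = 1 + 0 + 1 + 1 + 0 + 0 + 1 + 1 = 5 ≡ 1 (mod 2).
  s_2 = 1 + 1 + 0 + 0 + 0 + 0 + 1 + 1 = 4 ≡ 0 (mod 2).
  s_3 = 0 + 1 + 0 + 0 + 1 + 1 + 1 + 1 = 5 ≡ 1 (mod 2).
  s_4 = 1 + 1 + 1 + 0 + 0 + 1 + 0 + 1 = 5 ≡ 1 (mod 2).
s = (1, 0, 1, 1)^T — this equals column 11 of H (binary 1011), so error is at position 11.
Correct: flip bit 11 of r = 101110010110011 to get c = 101110010100011.


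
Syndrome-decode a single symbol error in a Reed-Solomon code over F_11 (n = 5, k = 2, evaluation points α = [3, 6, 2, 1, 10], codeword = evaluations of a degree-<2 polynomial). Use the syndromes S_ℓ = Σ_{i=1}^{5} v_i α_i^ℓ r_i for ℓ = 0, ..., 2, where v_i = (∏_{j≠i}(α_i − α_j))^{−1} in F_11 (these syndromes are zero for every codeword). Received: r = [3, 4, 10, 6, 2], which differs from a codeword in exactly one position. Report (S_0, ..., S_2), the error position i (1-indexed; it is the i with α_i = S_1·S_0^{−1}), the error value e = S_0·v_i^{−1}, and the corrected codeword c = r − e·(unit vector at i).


S = (5, 6, 5), error at position 5, error magnitude e = 4, c = [3, 4, 10, 6, 9].

Step 1: column multipliers v_i = (∏_{j≠i}(α_i − α_j))^{−1} mod 11.
  i = 1 (α = 3): (3−6)(3−2)(3−1)(3−10) = (−3)·1·2·(−7) = 42 ≡ 9, so v_1 = 9^{−1} = 5 (mod 11).
  i = 2 (α = 6): (6−3)(6−2)(6−1)(6−10) = 3·4·5·(−4) = −240 ≡ 2, so v_2 = 2^{−1} = 6 (mod 11).
  i = 3 (α = 2): (2−3)(2−6)(2−1)(2−10) = (−1)·(−4)·1·(−8) = −32 ≡ 1, so v_3 = 1^{−1} = 1 (mod 11).
  i = 4 (α = 1): (1−3)(1−6)(1−2)(1−10) = (−2)·(−5)·(−1)·(−9) = 90 ≡ 2, so v_4 = 2^{−1} = 6 (mod 11).
  i = 5 (α = 10): (10−3)(10−6)(10−2)(10−1) = 7·4·8·9 = 2016 ≡ 3, so v_5 = 3^{−1} = 4 (mod 11).
  v = [5, 6, 1, 6, 4].
Step 2: syndromes of r = [3, 4, 10, 6, 2] (all sums mod 11).
  S_0 = Σ v_i r_i = 5·3 + 6·4 + 1·10 + 6·6 + 4·2 = 93 ≡ 5.
  S_1 = Σ v_i α_i r_i = 5·3·3 + 6·6·4 + 1·2·10 + 6·1·6 + 4·10·2 = 325 ≡ 6.
  α_i^2 mod 11 = [9, 3, 4, 1, 1].
  S_2 = Σ v_i α_i^2 r_i = 5·9·3 + 6·3·4 + 1·4·10 + 6·1·6 + 4·1·2 = 291 ≡ 5.
  S = (5, 6, 5) ≠ 0, so r is not a codeword (an error is present).
Step 3: locate the error. For a single error e at position i, S_ℓ = v_i·e·α_i^ℓ, so α_err = S_1/S_0.
  S_0^{−1} = 5^{−1} = 9 (mod 11), so α_err = 6·9 = 54 ≡ 10 = α_5. Error position i = 5.
  Consistency check: S_2/S_1 = 5·2 = 10 ≡ 10 = α_err ✓ (single-error assumption holds).
Step 4: error magnitude e = S_0/v_5 = S_0·∏_{j≠5}(α_5 − α_j) = 5·3 = 15 ≡ 4 (mod 11).
Step 5: correct position 5: c_5 = r_5 − e = 2 − 4 ≡ 9 (mod 11). Hence c = [3, 4, 10, 6, 9].
  Check: interpolating c through the α_i gives m(x) = 2 + 4·x (degree < 2) with m(α_i) = c_i for every i, so c is indeed a codeword.


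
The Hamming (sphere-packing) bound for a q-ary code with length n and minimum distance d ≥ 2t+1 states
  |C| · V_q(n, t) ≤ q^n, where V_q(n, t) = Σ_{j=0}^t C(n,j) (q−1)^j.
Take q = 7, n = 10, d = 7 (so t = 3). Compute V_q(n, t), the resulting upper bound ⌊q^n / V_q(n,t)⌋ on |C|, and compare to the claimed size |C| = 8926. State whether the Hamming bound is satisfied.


V_q(n, t) = 27601, q^n = 282475249, Hamming bound = 10234, |C| = 8926 ≤ bound (satisfied).

Step 1: Compute V_q(n, t) = Σ_{j=0}^3 C(n, j) (q−1)^j.
  j = 0: C(10,0)·(6)^0 = 1·1 = 1.
  j = 1: C(10,1)·(6)^1 = 10·6 = 60.
  j = 2: C(10,2)·(6)^2 = 45·36 = 1620.
  j = 3: C(10,3)·(6)^3 = 120·216 = 25920.
  V_q(n, t) = 1 + 60 + 1620 + 25920 = 27601.
Step 2: q^n = 7^10 = 282475249.
Step 3: Hamming bound ⌊q^n / V_q(n,t)⌋ = ⌊282475249/27601⌋ = 10234.
Step 4: Compare |C| = 8926 to 10234: satisfied.
The claimed |C| lies below the Hamming bound.
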